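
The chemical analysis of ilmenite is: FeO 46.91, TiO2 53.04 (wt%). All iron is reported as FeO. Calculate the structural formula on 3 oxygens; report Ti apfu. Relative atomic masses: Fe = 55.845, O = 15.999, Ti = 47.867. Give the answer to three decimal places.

46.91 wt% FeO ÷ 71.844 g/mol = 0.65294 mol, giving 0.65294 Fe and 0.65294 O.
53.04 wt% TiO2 ÷ 79.865 g/mol = 0.66412 mol, giving 0.66412 Ti and 1.32824 O.
Oxygen sums to 1.98118; scaling by 3/1.98118 = 1.51425 puts the formula on 3 O.
Ti: 0.66412 × 1.51425 = 1.006 atoms per formula unit.

1.006 Ti apfu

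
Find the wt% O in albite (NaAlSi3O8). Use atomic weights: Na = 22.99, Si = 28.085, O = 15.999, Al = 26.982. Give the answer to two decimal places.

M(NaAlSi3O8) = 262.219 g/mol.
O contributes 8 × 15.999 = 127.992 g per mole.
127.992/262.219 = 0.4881 → 48.81%.

48.81 mass %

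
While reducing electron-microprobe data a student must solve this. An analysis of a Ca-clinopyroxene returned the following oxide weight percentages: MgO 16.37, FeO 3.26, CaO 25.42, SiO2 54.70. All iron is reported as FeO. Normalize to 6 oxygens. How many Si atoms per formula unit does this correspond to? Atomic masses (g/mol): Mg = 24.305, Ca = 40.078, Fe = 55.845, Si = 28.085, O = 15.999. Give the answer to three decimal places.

2.004 Si apfu

MgO (M=40.304): mol = 0.40616; Mg = 0.40616, O = 0.40616.
FeO (M=71.844): mol = 0.04538; Fe = 0.04538, O = 0.04538.
CaO (M=56.077): mol = 0.45331; Ca = 0.45331, O = 0.45331.
SiO2 (M=60.083): mol = 0.91041; Si = 0.91041, O = 1.82082.
ΣO = 2.72567; factor = 6/ΣO = 2.20129.
Si apfu = 0.91041 × 2.20129 = 2.004.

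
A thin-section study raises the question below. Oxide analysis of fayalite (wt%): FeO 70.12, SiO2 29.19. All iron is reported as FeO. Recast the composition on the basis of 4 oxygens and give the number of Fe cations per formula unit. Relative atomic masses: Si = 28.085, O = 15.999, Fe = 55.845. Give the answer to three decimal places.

FeO (M=71.844): mol = 0.97600; Fe = 0.97600, O = 0.97600.
SiO2 (M=60.083): mol = 0.48583; Si = 0.48583, O = 0.97166.
ΣO = 1.94766; factor = 4/ΣO = 2.05375.
Fe apfu = 0.97600 × 2.05375 = 2.004.

2.004 Fe apfu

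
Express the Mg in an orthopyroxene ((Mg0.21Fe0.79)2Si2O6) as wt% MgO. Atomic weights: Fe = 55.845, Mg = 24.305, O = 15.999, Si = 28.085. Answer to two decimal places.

6.75 wt%

Molar mass of (Mg0.21Fe0.79)2Si2O6 = 0.42×24.305 + 1.58×55.845 + 2×28.085 + 6×15.999 = 250.607 g/mol.
Each formula unit contains 0.42 Mg, equivalent to 0.42/1 = 0.4200 mol MgO.
M(MgO) = 1×24.305 + 1×15.999 = 40.304 g/mol.
Mass of MgO per formula unit = 0.4200 × 40.304 = 16.928 g.
MgO wt% = 16.928 / 250.607 × 100 = 6.75%.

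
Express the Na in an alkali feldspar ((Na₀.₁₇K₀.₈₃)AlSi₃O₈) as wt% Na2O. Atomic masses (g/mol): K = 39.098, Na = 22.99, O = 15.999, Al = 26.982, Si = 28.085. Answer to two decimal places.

M((Na₀.₁₇K₀.₈₃)AlSi₃O₈) = 275.589 g/mol; M(Na2O) = 61.979 g/mol.
Moles Na2O per formula unit = 0.17 Na ÷ 2 = 0.0850.
Na2O fraction = (0.0850 × 61.979) / 275.589 = 5.268/275.589 = 0.0191.

1.91 wt%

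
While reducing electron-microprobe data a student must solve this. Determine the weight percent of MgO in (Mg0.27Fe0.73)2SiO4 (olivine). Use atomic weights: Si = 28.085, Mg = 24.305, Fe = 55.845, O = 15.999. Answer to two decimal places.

11.65 wt%

M((Mg0.27Fe0.73)2SiO4) = 186.739 g/mol; M(MgO) = 40.304 g/mol.
Moles MgO per formula unit = 0.54 Mg ÷ 1 = 0.5400.
MgO fraction = (0.5400 × 40.304) / 186.739 = 21.764/186.739 = 0.1165.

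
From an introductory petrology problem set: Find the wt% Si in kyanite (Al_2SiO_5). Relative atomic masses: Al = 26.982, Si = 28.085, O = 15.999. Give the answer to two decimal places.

17.33 weight percent

M(Al_2SiO_5) = 162.044 g/mol.
Si contributes 1 × 28.085 = 28.085 g per mole.
28.085/162.044 = 0.1733 → 17.33%.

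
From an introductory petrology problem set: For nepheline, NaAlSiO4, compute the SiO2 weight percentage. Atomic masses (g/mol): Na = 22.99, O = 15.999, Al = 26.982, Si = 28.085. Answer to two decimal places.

42.30 wt%

Molar mass of NaAlSiO4 = 1·22.99 + 1·26.982 + 1·28.085 + 4·15.999 = 142.053 g/mol.
Each formula unit contains 1 Si, equivalent to 1/1 = 1.0000 mol SiO2.
M(SiO2) = 1×28.085 + 2×15.999 = 60.083 g/mol.
Mass of SiO2 per formula unit = 1.0000 × 60.083 = 60.083 g.
SiO2 wt% = 60.083 / 142.053 × 100 = 42.30%.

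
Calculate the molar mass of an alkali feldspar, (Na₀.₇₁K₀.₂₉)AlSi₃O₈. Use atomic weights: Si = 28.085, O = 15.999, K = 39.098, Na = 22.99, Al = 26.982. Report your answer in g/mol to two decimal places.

266.89 g/mol

The formula mass is the sum 0.71×22.99 + 0.29×39.098 + 1×26.982 + 3×28.085 + 8×15.999.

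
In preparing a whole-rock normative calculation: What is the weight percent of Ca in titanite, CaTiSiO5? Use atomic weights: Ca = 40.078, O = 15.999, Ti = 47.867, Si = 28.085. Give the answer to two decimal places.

Formula mass = 1·40.078 + 1·47.867 + 1·28.085 + 5·15.999 = 196.025 g/mol, of which 40.078 g is Ca.
So Ca makes up 40.078/196.025 = 0.2045 of the mass, i.e. 20.45%.

20.45 mass %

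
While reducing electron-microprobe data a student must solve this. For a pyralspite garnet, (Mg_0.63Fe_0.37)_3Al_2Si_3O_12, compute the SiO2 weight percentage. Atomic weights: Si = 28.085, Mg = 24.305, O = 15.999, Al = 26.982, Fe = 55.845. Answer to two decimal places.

Formula mass = 438.131 g/mol.
3 Si → 3.0000 mol SiO2 per formula unit; M(SiO2) = 60.083, so SiO2 mass = 180.249 g.
180.249/438.131 × 100 = 41.14 wt%.

41.14 wt%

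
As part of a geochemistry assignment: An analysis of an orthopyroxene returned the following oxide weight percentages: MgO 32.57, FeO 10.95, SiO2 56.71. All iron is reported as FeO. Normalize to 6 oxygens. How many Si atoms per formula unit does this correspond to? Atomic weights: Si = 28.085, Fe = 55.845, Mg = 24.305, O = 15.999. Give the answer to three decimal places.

32.57 wt% MgO ÷ 40.304 g/mol = 0.80811 mol, giving 0.80811 Mg and 0.80811 O.
10.95 wt% FeO ÷ 71.844 g/mol = 0.15241 mol, giving 0.15241 Fe and 0.15241 O.
56.71 wt% SiO2 ÷ 60.083 g/mol = 0.94386 mol, giving 0.94386 Si and 1.88772 O.
Oxygen sums to 2.84824; scaling by 6/2.84824 = 2.10656 puts the formula on 6 O.
Si: 0.94386 × 2.10656 = 1.988 atoms per formula unit.

1.988 Si apfu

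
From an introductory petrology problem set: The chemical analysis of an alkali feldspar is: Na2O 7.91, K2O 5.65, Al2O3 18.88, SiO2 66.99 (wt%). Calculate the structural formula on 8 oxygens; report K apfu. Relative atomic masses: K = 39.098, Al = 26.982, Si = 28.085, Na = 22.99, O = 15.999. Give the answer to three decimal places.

0.323 K apfu

Na2O (M=61.979): mol = 0.12762; Na = 0.25524, O = 0.12762.
K2O (M=94.195): mol = 0.05998; K = 0.11996, O = 0.05998.
Al2O3 (M=101.961): mol = 0.18517; Al = 0.37034, O = 0.55551.
SiO2 (M=60.083): mol = 1.11496; Si = 1.11496, O = 2.22992.
ΣO = 2.97303; factor = 8/ΣO = 2.69086.
K apfu = 0.11996 × 2.69086 = 0.323.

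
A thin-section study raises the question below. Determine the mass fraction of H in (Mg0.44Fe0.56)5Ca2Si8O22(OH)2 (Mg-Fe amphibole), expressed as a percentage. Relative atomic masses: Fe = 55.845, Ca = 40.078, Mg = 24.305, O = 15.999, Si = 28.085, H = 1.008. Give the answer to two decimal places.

Molar mass of (Mg0.44Fe0.56)5Ca2Si8O22(OH)2: 2.20*24.305 + 2.80*55.845 + 2*40.078 + 8*28.085 + 24*15.999 + 2*1.008 = 900.665 g/mol.
Mass of H per formula unit: 2 × 1.008 = 2.016 g.
Weight fraction H = 2.016 / 900.665 = 0.0022.

0.22 wt%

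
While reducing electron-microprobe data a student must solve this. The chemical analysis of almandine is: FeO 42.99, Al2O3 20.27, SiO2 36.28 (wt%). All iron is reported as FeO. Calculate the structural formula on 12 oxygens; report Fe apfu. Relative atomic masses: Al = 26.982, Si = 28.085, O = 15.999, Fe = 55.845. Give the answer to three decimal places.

2.989 Fe apfu

FeO: 42.99/71.844 = 0.59838 mol → 0.59838 mol Fe, 0.59838 mol O.
Al2O3: 20.27/101.961 = 0.19880 mol → 0.39760 mol Al, 0.59640 mol O.
SiO2: 36.28/60.083 = 0.60383 mol → 0.60383 mol Si, 1.20766 mol O.
Total oxygen = 2.40244 mol. Normalization factor = 12/2.40244 = 4.99492.
Fe per 12 O = 0.59838 × 4.99492 = 2.989.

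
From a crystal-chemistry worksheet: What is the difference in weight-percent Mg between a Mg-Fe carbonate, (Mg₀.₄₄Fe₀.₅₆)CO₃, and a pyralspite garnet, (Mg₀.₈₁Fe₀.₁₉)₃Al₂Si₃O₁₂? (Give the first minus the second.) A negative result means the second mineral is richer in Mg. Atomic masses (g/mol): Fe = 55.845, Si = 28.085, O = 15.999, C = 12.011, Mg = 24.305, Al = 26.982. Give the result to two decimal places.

-3.54 percentage points

First mineral: 10.694 g Mg in 101.975 g formula = 10.49 wt% Mg.
Second mineral: 59.061 g Mg in 421.100 g formula = 14.03 wt% Mg.
10.49% − 14.03% gives a difference of -3.54 percentage points.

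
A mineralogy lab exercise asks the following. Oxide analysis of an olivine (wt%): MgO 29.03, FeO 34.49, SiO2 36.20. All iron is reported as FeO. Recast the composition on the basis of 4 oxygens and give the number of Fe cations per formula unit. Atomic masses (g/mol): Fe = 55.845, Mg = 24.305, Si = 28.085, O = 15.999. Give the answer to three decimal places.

0.798 Fe apfu

29.03 wt% MgO ÷ 40.304 g/mol = 0.72028 mol, giving 0.72028 Mg and 0.72028 O.
34.49 wt% FeO ÷ 71.844 g/mol = 0.48007 mol, giving 0.48007 Fe and 0.48007 O.
36.20 wt% SiO2 ÷ 60.083 g/mol = 0.60250 mol, giving 0.60250 Si and 1.20500 O.
Oxygen sums to 2.40535; scaling by 4/2.40535 = 1.66296 puts the formula on 4 O.
Fe: 0.48007 × 1.66296 = 0.798 atoms per formula unit.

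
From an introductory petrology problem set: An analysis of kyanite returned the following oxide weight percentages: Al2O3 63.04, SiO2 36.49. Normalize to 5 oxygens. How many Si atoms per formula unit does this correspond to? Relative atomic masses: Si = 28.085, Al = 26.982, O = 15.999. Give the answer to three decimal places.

Al2O3 (M=101.961): mol = 0.61828; Al = 1.23656, O = 1.85484.
SiO2 (M=60.083): mol = 0.60733; Si = 0.60733, O = 1.21466.
ΣO = 3.06950; factor = 5/ΣO = 1.62893.
Si apfu = 0.60733 × 1.62893 = 0.989.

0.989 Si apfu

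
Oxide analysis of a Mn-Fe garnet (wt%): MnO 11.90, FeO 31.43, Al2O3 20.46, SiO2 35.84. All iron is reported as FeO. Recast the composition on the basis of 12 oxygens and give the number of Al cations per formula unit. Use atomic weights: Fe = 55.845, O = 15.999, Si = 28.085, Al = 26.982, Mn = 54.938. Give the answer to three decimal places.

2.006 Al apfu

MnO (M=70.937): mol = 0.16775; Mn = 0.16775, O = 0.16775.
FeO (M=71.844): mol = 0.43748; Fe = 0.43748, O = 0.43748.
Al2O3 (M=101.961): mol = 0.20066; Al = 0.40132, O = 0.60198.
SiO2 (M=60.083): mol = 0.59651; Si = 0.59651, O = 1.19302.
ΣO = 2.40023; factor = 12/ΣO = 4.99952.
Al apfu = 0.40132 × 4.99952 = 2.006.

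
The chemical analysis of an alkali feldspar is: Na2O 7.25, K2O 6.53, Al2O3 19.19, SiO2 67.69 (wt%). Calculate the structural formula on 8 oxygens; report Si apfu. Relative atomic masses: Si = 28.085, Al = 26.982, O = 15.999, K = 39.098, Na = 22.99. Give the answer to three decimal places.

7.25 wt% Na2O ÷ 61.979 g/mol = 0.11698 mol, giving 0.23396 Na and 0.11698 O.
6.53 wt% K2O ÷ 94.195 g/mol = 0.06932 mol, giving 0.13864 K and 0.06932 O.
19.19 wt% Al2O3 ÷ 101.961 g/mol = 0.18821 mol, giving 0.37642 Al and 0.56463 O.
67.69 wt% SiO2 ÷ 60.083 g/mol = 1.12661 mol, giving 1.12661 Si and 2.25322 O.
Oxygen sums to 3.00415; scaling by 8/3.00415 = 2.66298 puts the formula on 8 O.
Si: 1.12661 × 2.66298 = 3.000 atoms per formula unit.

3.000 Si apfu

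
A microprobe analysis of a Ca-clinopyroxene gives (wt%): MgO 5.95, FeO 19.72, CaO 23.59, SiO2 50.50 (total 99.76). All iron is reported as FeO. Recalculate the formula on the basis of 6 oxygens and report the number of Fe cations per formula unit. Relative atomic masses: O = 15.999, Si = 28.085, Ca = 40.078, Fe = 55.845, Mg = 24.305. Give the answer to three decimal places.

MgO: 5.95/40.304 = 0.14763 mol → 0.14763 mol Mg, 0.14763 mol O.
FeO: 19.72/71.844 = 0.27448 mol → 0.27448 mol Fe, 0.27448 mol O.
CaO: 23.59/56.077 = 0.42067 mol → 0.42067 mol Ca, 0.42067 mol O.
SiO2: 50.50/60.083 = 0.84050 mol → 0.84050 mol Si, 1.68100 mol O.
Total oxygen = 2.52378 mol. Normalization factor = 6/2.52378 = 2.37739.
Fe per 6 O = 0.27448 × 2.37739 = 0.653.

0.653 Fe apfu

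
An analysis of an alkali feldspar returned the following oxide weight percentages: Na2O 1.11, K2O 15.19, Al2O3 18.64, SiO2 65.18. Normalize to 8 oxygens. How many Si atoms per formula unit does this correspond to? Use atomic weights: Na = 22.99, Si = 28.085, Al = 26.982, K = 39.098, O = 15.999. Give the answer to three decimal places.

2.995 Si apfu

1.11 wt% Na2O ÷ 61.979 g/mol = 0.01791 mol, giving 0.03582 Na and 0.01791 O.
15.19 wt% K2O ÷ 94.195 g/mol = 0.16126 mol, giving 0.32252 K and 0.16126 O.
18.64 wt% Al2O3 ÷ 101.961 g/mol = 0.18281 mol, giving 0.36562 Al and 0.54843 O.
65.18 wt% SiO2 ÷ 60.083 g/mol = 1.08483 mol, giving 1.08483 Si and 2.16966 O.
Oxygen sums to 2.89726; scaling by 8/2.89726 = 2.76123 puts the formula on 8 O.
Si: 1.08483 × 2.76123 = 2.995 atoms per formula unit.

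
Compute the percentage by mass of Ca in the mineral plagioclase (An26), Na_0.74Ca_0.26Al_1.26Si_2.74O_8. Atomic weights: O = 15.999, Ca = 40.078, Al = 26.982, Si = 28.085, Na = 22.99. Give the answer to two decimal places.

Molar mass of Na_0.74Ca_0.26Al_1.26Si_2.74O_8: 0.74×22.99 + 0.26×40.078 + 1.26×26.982 + 2.74×28.085 + 8×15.999 = 266.375 g/mol.
Mass of Ca per formula unit: 0.26 × 40.078 = 10.420 g.
Weight fraction Ca = 10.420 / 266.375 = 0.0391.

3.91 weight percent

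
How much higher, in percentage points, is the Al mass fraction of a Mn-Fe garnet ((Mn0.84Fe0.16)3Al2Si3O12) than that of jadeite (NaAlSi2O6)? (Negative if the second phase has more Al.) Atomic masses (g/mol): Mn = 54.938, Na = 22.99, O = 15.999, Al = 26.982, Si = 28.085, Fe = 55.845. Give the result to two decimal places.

-2.46 percentage points

First mineral: 53.964 g Al in 495.456 g formula = 10.89 wt% Al.
Second mineral: 26.982 g Al in 202.136 g formula = 13.35 wt% Al.
10.89% − 13.35% gives a difference of -2.46 percentage points.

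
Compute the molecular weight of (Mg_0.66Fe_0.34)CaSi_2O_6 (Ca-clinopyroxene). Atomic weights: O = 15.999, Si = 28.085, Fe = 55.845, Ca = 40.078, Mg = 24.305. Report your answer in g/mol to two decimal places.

227.27 g/mol

The formula mass is the sum 0.66×24.305 + 0.34×55.845 + 1×40.078 + 2×28.085 + 6×15.999.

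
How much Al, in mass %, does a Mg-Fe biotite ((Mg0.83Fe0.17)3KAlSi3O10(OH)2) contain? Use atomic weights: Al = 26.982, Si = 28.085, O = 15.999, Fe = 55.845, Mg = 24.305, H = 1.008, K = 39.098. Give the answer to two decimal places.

Molar mass of (Mg0.83Fe0.17)3KAlSi3O10(OH)2: 2.49*24.305 + 0.51*55.845 + 1*39.098 + 1*26.982 + 3*28.085 + 12*15.999 + 2*1.008 = 433.339 g/mol.
Mass of Al per formula unit: 1 × 26.982 = 26.982 g.
Weight fraction Al = 26.982 / 433.339 = 0.0623.

6.23 mass %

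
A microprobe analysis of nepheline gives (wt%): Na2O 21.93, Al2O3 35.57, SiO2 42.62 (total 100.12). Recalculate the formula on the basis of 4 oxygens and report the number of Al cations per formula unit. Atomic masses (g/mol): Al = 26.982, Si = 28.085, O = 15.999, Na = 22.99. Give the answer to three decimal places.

21.93 wt% Na2O ÷ 61.979 g/mol = 0.35383 mol, giving 0.70766 Na and 0.35383 O.
35.57 wt% Al2O3 ÷ 101.961 g/mol = 0.34886 mol, giving 0.69772 Al and 1.04658 O.
42.62 wt% SiO2 ÷ 60.083 g/mol = 0.70935 mol, giving 0.70935 Si and 1.41870 O.
Oxygen sums to 2.81911; scaling by 4/2.81911 = 1.41889 puts the formula on 4 O.
Al: 0.69772 × 1.41889 = 0.990 atoms per formula unit.

0.990 Al apfu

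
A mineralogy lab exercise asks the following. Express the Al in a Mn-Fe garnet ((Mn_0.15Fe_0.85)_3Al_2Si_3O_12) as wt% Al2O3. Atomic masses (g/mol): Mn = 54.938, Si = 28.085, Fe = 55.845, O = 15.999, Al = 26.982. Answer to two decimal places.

20.50 wt%

M((Mn_0.15Fe_0.85)_3Al_2Si_3O_12) = 497.334 g/mol; M(Al2O3) = 101.961 g/mol.
Moles Al2O3 per formula unit = 2 Al ÷ 2 = 1.0000.
Al2O3 fraction = (1.0000 × 101.961) / 497.334 = 101.961/497.334 = 0.2050.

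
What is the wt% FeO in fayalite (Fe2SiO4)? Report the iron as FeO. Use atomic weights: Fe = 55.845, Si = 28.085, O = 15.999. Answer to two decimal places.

Formula mass = 203.771 g/mol.
2 Fe → 2.0000 mol FeO per formula unit; M(FeO) = 71.844, so FeO mass = 143.688 g.
143.688/203.771 × 100 = 70.51 wt%.

70.51 wt%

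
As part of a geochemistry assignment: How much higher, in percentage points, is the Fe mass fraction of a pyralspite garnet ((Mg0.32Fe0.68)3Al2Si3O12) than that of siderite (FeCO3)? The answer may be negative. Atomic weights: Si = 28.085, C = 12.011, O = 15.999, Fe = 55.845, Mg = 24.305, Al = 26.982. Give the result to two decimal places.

First mineral: 113.924 g Fe in 467.464 g formula = 24.37 wt% Fe.
Second mineral: 55.845 g Fe in 115.853 g formula = 48.20 wt% Fe.
24.37% − 48.20% gives a difference of -23.83 percentage points.

-23.83 percentage points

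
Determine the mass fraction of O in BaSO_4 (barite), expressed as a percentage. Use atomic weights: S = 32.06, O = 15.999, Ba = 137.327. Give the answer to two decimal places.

27.42 weight percent

Molar mass of BaSO_4: 1·137.327 + 1·32.06 + 4·15.999 = 233.383 g/mol.
Mass of O per formula unit: 4 × 15.999 = 63.996 g.
Weight fraction O = 63.996 / 233.383 = 0.2742.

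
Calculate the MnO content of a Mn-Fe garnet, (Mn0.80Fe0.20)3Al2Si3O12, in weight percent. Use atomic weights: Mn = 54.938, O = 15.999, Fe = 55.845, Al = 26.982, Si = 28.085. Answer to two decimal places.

34.35 wt%

M((Mn0.80Fe0.20)3Al2Si3O12) = 495.565 g/mol; M(MnO) = 70.937 g/mol.
Moles MnO per formula unit = 2.40 Mn ÷ 1 = 2.4000.
MnO fraction = (2.4000 × 70.937) / 495.565 = 170.249/495.565 = 0.3435.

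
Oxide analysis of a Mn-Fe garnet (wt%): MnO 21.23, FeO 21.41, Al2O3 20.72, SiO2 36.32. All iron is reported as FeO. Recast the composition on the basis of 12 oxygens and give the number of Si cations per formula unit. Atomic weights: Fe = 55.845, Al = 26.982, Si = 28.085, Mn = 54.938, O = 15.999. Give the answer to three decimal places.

3.003 Si apfu

21.23 wt% MnO ÷ 70.937 g/mol = 0.29928 mol, giving 0.29928 Mn and 0.29928 O.
21.41 wt% FeO ÷ 71.844 g/mol = 0.29801 mol, giving 0.29801 Fe and 0.29801 O.
20.72 wt% Al2O3 ÷ 101.961 g/mol = 0.20321 mol, giving 0.40642 Al and 0.60963 O.
36.32 wt% SiO2 ÷ 60.083 g/mol = 0.60450 mol, giving 0.60450 Si and 1.20900 O.
Oxygen sums to 2.41592; scaling by 12/2.41592 = 4.96705 puts the formula on 12 O.
Si: 0.60450 × 4.96705 = 3.003 atoms per formula unit.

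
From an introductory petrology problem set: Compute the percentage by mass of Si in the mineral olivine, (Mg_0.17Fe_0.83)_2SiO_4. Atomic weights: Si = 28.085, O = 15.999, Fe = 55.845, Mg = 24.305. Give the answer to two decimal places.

14.55 weight percent

Formula mass = 0.34*24.305 + 1.66*55.845 + 1*28.085 + 4*15.999 = 193.047 g/mol, of which 28.085 g is Si.
So Si makes up 28.085/193.047 = 0.1455 of the mass, i.e. 14.55%.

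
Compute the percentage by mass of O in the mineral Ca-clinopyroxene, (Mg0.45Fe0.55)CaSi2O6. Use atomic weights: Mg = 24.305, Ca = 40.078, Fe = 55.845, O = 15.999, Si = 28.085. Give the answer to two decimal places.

Formula mass = 0.45·24.305 + 0.55·55.845 + 1·40.078 + 2·28.085 + 6·15.999 = 233.894 g/mol, of which 95.994 g is O.
So O makes up 95.994/233.894 = 0.4104 of the mass, i.e. 41.04%.

41.04 wt%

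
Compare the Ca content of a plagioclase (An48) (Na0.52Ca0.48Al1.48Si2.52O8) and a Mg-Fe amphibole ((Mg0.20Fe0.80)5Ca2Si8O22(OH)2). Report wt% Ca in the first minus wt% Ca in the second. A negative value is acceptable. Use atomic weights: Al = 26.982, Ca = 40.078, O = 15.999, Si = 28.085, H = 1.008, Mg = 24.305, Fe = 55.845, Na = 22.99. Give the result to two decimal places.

-1.41 percentage points

Ca in Na0.52Ca0.48Al1.48Si2.52O8: molar mass 269.892 g/mol; 0.48×40.078 = 19.237 g → 7.13 wt%.
Ca in (Mg0.20Fe0.80)5Ca2Si8O22(OH)2: molar mass 938.513 g/mol; 2×40.078 = 80.156 g → 8.54 wt%.
Difference = 7.13 − 8.54 = -1.41 percentage points.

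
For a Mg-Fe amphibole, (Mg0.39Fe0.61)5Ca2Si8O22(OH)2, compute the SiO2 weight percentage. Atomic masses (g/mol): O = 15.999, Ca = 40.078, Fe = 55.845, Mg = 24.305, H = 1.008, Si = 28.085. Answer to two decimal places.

52.90 wt%

M((Mg0.39Fe0.61)5Ca2Si8O22(OH)2) = 908.550 g/mol; M(SiO2) = 60.083 g/mol.
Moles SiO2 per formula unit = 8 Si ÷ 1 = 8.0000.
SiO2 fraction = (8.0000 × 60.083) / 908.550 = 480.664/908.550 = 0.5290.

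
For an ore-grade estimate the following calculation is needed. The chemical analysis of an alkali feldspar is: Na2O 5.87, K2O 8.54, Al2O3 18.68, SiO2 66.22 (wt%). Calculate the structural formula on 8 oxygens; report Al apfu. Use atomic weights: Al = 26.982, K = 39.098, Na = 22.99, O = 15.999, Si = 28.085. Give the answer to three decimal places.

0.997 Al apfu

Na2O: 5.87/61.979 = 0.09471 mol → 0.18942 mol Na, 0.09471 mol O.
K2O: 8.54/94.195 = 0.09066 mol → 0.18132 mol K, 0.09066 mol O.
Al2O3: 18.68/101.961 = 0.18321 mol → 0.36642 mol Al, 0.54963 mol O.
SiO2: 66.22/60.083 = 1.10214 mol → 1.10214 mol Si, 2.20428 mol O.
Total oxygen = 2.93928 mol. Normalization factor = 8/2.93928 = 2.72175.
Al per 8 O = 0.36642 × 2.72175 = 0.997.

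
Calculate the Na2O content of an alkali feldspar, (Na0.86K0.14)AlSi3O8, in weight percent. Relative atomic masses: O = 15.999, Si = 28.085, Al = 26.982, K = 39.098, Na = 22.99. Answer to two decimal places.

10.08 wt%

M((Na0.86K0.14)AlSi3O8) = 264.474 g/mol; M(Na2O) = 61.979 g/mol.
Moles Na2O per formula unit = 0.86 Na ÷ 2 = 0.4300.
Na2O fraction = (0.4300 × 61.979) / 264.474 = 26.651/264.474 = 0.1008.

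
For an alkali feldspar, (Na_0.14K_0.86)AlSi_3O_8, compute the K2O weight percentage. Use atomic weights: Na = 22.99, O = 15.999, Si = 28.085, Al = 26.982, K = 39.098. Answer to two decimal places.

Formula mass = 276.072 g/mol.
0.86 K → 0.4300 mol K2O per formula unit; M(K2O) = 94.195, so K2O mass = 40.504 g.
40.504/276.072 × 100 = 14.67 wt%.

14.67 wt%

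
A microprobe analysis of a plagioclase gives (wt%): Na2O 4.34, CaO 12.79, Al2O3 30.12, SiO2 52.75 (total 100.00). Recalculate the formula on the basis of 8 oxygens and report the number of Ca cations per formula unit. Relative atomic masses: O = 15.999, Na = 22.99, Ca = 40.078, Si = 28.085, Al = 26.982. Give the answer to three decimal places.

0.621 Ca apfu

4.34 wt% Na2O ÷ 61.979 g/mol = 0.07002 mol, giving 0.14004 Na and 0.07002 O.
12.79 wt% CaO ÷ 56.077 g/mol = 0.22808 mol, giving 0.22808 Ca and 0.22808 O.
30.12 wt% Al2O3 ÷ 101.961 g/mol = 0.29541 mol, giving 0.59082 Al and 0.88623 O.
52.75 wt% SiO2 ÷ 60.083 g/mol = 0.87795 mol, giving 0.87795 Si and 1.75590 O.
Oxygen sums to 2.94023; scaling by 8/2.94023 = 2.72088 puts the formula on 8 O.
Ca: 0.22808 × 2.72088 = 0.621 atoms per formula unit.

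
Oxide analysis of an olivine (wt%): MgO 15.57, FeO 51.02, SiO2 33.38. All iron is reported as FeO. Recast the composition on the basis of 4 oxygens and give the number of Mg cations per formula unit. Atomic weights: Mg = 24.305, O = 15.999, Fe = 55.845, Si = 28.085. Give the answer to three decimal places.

MgO (M=40.304): mol = 0.38631; Mg = 0.38631, O = 0.38631.
FeO (M=71.844): mol = 0.71015; Fe = 0.71015, O = 0.71015.
SiO2 (M=60.083): mol = 0.55556; Si = 0.55556, O = 1.11112.
ΣO = 2.20758; factor = 4/ΣO = 1.81194.
Mg apfu = 0.38631 × 1.81194 = 0.700.

0.700 Mg apfu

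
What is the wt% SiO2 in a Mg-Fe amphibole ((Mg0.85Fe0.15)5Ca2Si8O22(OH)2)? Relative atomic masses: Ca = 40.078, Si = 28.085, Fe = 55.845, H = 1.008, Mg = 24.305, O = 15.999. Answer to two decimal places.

Molar mass of (Mg0.85Fe0.15)5Ca2Si8O22(OH)2 = 4.25*24.305 + 0.75*55.845 + 2*40.078 + 8*28.085 + 24*15.999 + 2*1.008 = 836.008 g/mol.
Each formula unit contains 8 Si, equivalent to 8/1 = 8.0000 mol SiO2.
M(SiO2) = 1×28.085 + 2×15.999 = 60.083 g/mol.
Mass of SiO2 per formula unit = 8.0000 × 60.083 = 480.664 g.
SiO2 wt% = 480.664 / 836.008 × 100 = 57.50%.

57.50 wt%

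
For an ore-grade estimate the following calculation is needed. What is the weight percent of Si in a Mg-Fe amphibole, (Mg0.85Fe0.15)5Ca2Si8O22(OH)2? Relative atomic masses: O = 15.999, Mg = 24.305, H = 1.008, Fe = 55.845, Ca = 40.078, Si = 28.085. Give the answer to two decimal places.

26.88 wt%

Molar mass of (Mg0.85Fe0.15)5Ca2Si8O22(OH)2: 4.25×24.305 + 0.75×55.845 + 2×40.078 + 8×28.085 + 24×15.999 + 2×1.008 = 836.008 g/mol.
Mass of Si per formula unit: 8 × 28.085 = 224.680 g.
Weight fraction Si = 224.680 / 836.008 = 0.2688.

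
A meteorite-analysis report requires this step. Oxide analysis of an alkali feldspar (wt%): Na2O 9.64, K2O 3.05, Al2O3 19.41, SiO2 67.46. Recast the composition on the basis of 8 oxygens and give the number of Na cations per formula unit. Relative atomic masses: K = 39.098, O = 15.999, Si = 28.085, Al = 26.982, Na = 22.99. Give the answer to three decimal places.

9.64 wt% Na2O ÷ 61.979 g/mol = 0.15554 mol, giving 0.31108 Na and 0.15554 O.
3.05 wt% K2O ÷ 94.195 g/mol = 0.03238 mol, giving 0.06476 K and 0.03238 O.
19.41 wt% Al2O3 ÷ 101.961 g/mol = 0.19037 mol, giving 0.38074 Al and 0.57111 O.
67.46 wt% SiO2 ÷ 60.083 g/mol = 1.12278 mol, giving 1.12278 Si and 2.24556 O.
Oxygen sums to 3.00459; scaling by 8/3.00459 = 2.66259 puts the formula on 8 O.
Na: 0.31108 × 2.66259 = 0.828 atoms per formula unit.

0.828 Na apfu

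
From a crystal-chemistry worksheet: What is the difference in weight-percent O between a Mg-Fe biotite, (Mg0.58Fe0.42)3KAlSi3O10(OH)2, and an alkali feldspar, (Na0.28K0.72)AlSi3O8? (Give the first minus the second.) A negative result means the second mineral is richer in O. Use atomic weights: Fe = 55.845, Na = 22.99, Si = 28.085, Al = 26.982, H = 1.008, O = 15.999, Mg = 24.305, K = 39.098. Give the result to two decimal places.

M((Mg0.58Fe0.42)3KAlSi3O10(OH)2) = 456.994 g/mol, so wt% O = 191.988/456.994 × 100 = 42.01%.
M((Na0.28K0.72)AlSi3O8) = 273.817 g/mol, so wt% O = 127.992/273.817 × 100 = 46.74%.
42.01 − 46.74 = -4.73 pp.

-4.73 percentage points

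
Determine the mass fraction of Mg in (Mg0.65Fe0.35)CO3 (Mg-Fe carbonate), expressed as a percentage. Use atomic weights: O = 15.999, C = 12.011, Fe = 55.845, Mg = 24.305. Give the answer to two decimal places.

16.57 wt%

M((Mg0.65Fe0.35)CO3) = 95.352 g/mol.
Mg contributes 0.65 × 24.305 = 15.798 g per mole.
15.798/95.352 = 0.1657 → 16.57%.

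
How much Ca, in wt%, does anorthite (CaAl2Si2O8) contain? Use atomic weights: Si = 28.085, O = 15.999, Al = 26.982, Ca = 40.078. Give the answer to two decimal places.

Molar mass of CaAl2Si2O8: 1×40.078 + 2×26.982 + 2×28.085 + 8×15.999 = 278.204 g/mol.
Mass of Ca per formula unit: 1 × 40.078 = 40.078 g.
Weight fraction Ca = 40.078 / 278.204 = 0.1441.

14.41 wt%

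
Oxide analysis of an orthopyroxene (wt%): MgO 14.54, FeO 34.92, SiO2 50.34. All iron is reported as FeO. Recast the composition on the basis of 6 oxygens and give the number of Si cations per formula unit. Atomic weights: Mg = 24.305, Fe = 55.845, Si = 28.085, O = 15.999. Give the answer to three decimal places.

1.993 Si apfu

MgO: 14.54/40.304 = 0.36076 mol → 0.36076 mol Mg, 0.36076 mol O.
FeO: 34.92/71.844 = 0.48605 mol → 0.48605 mol Fe, 0.48605 mol O.
SiO2: 50.34/60.083 = 0.83784 mol → 0.83784 mol Si, 1.67568 mol O.
Total oxygen = 2.52249 mol. Normalization factor = 6/2.52249 = 2.37860.
Si per 6 O = 0.83784 × 2.37860 = 1.993.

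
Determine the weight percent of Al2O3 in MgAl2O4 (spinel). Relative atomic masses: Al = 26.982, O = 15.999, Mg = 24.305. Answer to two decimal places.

71.67 wt%

Formula mass = 142.265 g/mol.
2 Al → 1.0000 mol Al2O3 per formula unit; M(Al2O3) = 101.961, so Al2O3 mass = 101.961 g.
101.961/142.265 × 100 = 71.67 wt%.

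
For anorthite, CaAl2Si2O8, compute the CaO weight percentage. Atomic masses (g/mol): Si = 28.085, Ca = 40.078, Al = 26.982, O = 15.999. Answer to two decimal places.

20.16 wt%

Formula mass = 278.204 g/mol.
1 Ca → 1.0000 mol CaO per formula unit; M(CaO) = 56.077, so CaO mass = 56.077 g.
56.077/278.204 × 100 = 20.16 wt%.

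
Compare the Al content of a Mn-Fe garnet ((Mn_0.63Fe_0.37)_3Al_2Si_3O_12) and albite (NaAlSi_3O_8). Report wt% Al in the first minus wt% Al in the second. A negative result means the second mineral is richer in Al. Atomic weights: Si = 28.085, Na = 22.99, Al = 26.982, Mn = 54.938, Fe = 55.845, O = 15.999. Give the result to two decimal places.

Al in (Mn_0.63Fe_0.37)_3Al_2Si_3O_12: molar mass 496.028 g/mol; 2×26.982 = 53.964 g → 10.88 wt%.
Al in NaAlSi_3O_8: molar mass 262.219 g/mol; 1×26.982 = 26.982 g → 10.29 wt%.
Difference = 10.88 − 10.29 = 0.59 percentage points.

0.59 percentage points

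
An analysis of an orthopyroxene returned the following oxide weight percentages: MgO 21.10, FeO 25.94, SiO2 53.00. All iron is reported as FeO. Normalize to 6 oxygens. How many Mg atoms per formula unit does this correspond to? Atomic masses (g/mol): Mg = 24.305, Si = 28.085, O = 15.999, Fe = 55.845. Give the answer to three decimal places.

21.10 wt% MgO ÷ 40.304 g/mol = 0.52352 mol, giving 0.52352 Mg and 0.52352 O.
25.94 wt% FeO ÷ 71.844 g/mol = 0.36106 mol, giving 0.36106 Fe and 0.36106 O.
53.00 wt% SiO2 ÷ 60.083 g/mol = 0.88211 mol, giving 0.88211 Si and 1.76422 O.
Oxygen sums to 2.64880; scaling by 6/2.64880 = 2.26518 puts the formula on 6 O.
Mg: 0.52352 × 2.26518 = 1.186 atoms per formula unit.

1.186 Mg apfu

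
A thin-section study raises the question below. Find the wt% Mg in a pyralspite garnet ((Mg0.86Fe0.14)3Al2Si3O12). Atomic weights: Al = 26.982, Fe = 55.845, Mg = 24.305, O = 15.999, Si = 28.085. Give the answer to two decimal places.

15.06 mass %

Formula mass = 2.58*24.305 + 0.42*55.845 + 2*26.982 + 3*28.085 + 12*15.999 = 416.369 g/mol, of which 62.707 g is Mg.
So Mg makes up 62.707/416.369 = 0.1506 of the mass, i.e. 15.06%.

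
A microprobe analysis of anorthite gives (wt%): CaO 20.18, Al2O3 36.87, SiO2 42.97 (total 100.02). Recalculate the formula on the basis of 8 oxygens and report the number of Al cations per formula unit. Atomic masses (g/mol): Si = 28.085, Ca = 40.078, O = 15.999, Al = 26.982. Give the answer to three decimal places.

CaO (M=56.077): mol = 0.35986; Ca = 0.35986, O = 0.35986.
Al2O3 (M=101.961): mol = 0.36161; Al = 0.72322, O = 1.08483.
SiO2 (M=60.083): mol = 0.71518; Si = 0.71518, O = 1.43036.
ΣO = 2.87505; factor = 8/ΣO = 2.78256.
Al apfu = 0.72322 × 2.78256 = 2.012.

2.012 Al apfu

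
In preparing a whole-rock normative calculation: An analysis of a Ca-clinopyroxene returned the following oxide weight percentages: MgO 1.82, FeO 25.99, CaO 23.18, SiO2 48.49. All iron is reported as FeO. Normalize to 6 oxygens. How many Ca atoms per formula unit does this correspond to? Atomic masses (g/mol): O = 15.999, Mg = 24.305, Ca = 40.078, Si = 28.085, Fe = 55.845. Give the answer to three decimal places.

1.019 Ca apfu

1.82 wt% MgO ÷ 40.304 g/mol = 0.04516 mol, giving 0.04516 Mg and 0.04516 O.
25.99 wt% FeO ÷ 71.844 g/mol = 0.36176 mol, giving 0.36176 Fe and 0.36176 O.
23.18 wt% CaO ÷ 56.077 g/mol = 0.41336 mol, giving 0.41336 Ca and 0.41336 O.
48.49 wt% SiO2 ÷ 60.083 g/mol = 0.80705 mol, giving 0.80705 Si and 1.61410 O.
Oxygen sums to 2.43438; scaling by 6/2.43438 = 2.46469 puts the formula on 6 O.
Ca: 0.41336 × 2.46469 = 1.019 atoms per formula unit.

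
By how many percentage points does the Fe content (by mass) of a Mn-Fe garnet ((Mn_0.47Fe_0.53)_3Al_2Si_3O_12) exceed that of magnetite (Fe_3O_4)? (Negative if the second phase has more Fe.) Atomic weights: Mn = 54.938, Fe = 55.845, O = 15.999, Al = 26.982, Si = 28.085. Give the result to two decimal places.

-54.47 percentage points

First mineral: 88.794 g Fe in 496.463 g formula = 17.89 wt% Fe.
Second mineral: 167.535 g Fe in 231.531 g formula = 72.36 wt% Fe.
17.89% − 72.36% gives a difference of -54.47 percentage points.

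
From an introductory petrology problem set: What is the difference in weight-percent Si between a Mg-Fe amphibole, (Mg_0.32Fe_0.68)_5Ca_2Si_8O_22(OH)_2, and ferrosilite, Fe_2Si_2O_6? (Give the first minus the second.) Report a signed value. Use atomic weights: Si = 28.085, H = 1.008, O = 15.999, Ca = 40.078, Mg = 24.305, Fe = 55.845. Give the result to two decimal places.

3.14 percentage points

First mineral: 224.680 g Si in 919.589 g formula = 24.43 wt% Si.
Second mineral: 56.170 g Si in 263.854 g formula = 21.29 wt% Si.
24.43% − 21.29% gives a difference of 3.14 percentage points.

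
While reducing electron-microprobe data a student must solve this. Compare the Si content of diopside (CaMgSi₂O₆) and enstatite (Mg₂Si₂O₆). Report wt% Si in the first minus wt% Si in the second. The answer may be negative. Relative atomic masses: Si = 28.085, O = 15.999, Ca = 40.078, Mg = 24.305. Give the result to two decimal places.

-2.04 percentage points

Si in CaMgSi₂O₆: molar mass 216.547 g/mol; 2×28.085 = 56.170 g → 25.94 wt%.
Si in Mg₂Si₂O₆: molar mass 200.774 g/mol; 2×28.085 = 56.170 g → 27.98 wt%.
Difference = 25.94 − 27.98 = -2.04 percentage points.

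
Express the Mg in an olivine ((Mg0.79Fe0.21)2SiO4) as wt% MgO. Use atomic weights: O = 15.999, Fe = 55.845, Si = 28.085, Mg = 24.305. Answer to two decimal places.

41.37 wt%

Formula mass = 153.938 g/mol.
1.58 Mg → 1.5800 mol MgO per formula unit; M(MgO) = 40.304, so MgO mass = 63.680 g.
63.680/153.938 × 100 = 41.37 wt%.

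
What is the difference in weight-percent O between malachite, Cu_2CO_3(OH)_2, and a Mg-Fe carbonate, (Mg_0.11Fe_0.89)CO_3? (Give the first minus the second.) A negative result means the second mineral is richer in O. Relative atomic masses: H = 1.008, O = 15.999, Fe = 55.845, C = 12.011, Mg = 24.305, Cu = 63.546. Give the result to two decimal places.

-6.53 percentage points

First mineral: 79.995 g O in 221.114 g formula = 36.18 wt% O.
Second mineral: 47.997 g O in 112.384 g formula = 42.71 wt% O.
36.18% − 42.71% gives a difference of -6.53 percentage points.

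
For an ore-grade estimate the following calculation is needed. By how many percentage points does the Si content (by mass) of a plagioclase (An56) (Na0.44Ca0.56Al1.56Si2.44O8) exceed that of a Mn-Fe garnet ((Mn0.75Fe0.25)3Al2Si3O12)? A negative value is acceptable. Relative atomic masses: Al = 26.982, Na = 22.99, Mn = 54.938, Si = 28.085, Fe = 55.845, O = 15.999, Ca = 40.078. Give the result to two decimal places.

8.27 percentage points

First mineral: 68.527 g Si in 271.171 g formula = 25.27 wt% Si.
Second mineral: 84.255 g Si in 495.701 g formula = 17.00 wt% Si.
25.27% − 17.00% gives a difference of 8.27 percentage points.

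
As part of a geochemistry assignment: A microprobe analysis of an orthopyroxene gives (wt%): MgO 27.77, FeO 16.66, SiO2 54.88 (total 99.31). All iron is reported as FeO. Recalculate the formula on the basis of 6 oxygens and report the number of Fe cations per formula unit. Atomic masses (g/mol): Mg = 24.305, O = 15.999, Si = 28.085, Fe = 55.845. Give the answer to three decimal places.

0.506 Fe apfu

MgO: 27.77/40.304 = 0.68901 mol → 0.68901 mol Mg, 0.68901 mol O.
FeO: 16.66/71.844 = 0.23189 mol → 0.23189 mol Fe, 0.23189 mol O.
SiO2: 54.88/60.083 = 0.91340 mol → 0.91340 mol Si, 1.82680 mol O.
Total oxygen = 2.74770 mol. Normalization factor = 6/2.74770 = 2.18364.
Fe per 6 O = 0.23189 × 2.18364 = 0.506.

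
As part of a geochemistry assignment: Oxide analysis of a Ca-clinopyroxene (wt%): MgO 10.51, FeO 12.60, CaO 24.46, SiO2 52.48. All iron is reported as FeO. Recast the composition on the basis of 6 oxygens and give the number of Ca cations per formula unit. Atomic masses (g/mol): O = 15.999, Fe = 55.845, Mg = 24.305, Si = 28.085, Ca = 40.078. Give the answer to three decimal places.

MgO (M=40.304): mol = 0.26077; Mg = 0.26077, O = 0.26077.
FeO (M=71.844): mol = 0.17538; Fe = 0.17538, O = 0.17538.
CaO (M=56.077): mol = 0.43619; Ca = 0.43619, O = 0.43619.
SiO2 (M=60.083): mol = 0.87346; Si = 0.87346, O = 1.74692.
ΣO = 2.61926; factor = 6/ΣO = 2.29072.
Ca apfu = 0.43619 × 2.29072 = 0.999.

0.999 Ca apfu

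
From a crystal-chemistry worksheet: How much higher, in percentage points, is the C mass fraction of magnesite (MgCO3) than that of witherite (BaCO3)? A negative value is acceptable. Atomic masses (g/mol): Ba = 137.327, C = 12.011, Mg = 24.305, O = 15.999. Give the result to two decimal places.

8.16 percentage points

First mineral: 12.011 g C in 84.313 g formula = 14.25 wt% C.
Second mineral: 12.011 g C in 197.335 g formula = 6.09 wt% C.
14.25% − 6.09% gives a difference of 8.16 percentage points.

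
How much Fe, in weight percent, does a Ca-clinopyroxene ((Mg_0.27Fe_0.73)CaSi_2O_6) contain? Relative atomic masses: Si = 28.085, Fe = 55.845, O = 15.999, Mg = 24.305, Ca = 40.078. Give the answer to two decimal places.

Formula mass = 0.27·24.305 + 0.73·55.845 + 1·40.078 + 2·28.085 + 6·15.999 = 239.571 g/mol, of which 40.767 g is Fe.
So Fe makes up 40.767/239.571 = 0.1702 of the mass, i.e. 17.02%.

17.02 weight percent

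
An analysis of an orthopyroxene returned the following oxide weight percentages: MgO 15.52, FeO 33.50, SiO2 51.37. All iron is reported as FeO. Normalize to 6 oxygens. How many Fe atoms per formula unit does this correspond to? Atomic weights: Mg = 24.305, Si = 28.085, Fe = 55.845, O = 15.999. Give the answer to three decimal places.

MgO: 15.52/40.304 = 0.38507 mol → 0.38507 mol Mg, 0.38507 mol O.
FeO: 33.50/71.844 = 0.46629 mol → 0.46629 mol Fe, 0.46629 mol O.
SiO2: 51.37/60.083 = 0.85498 mol → 0.85498 mol Si, 1.70996 mol O.
Total oxygen = 2.56132 mol. Normalization factor = 6/2.56132 = 2.34254.
Fe per 6 O = 0.46629 × 2.34254 = 1.092.

1.092 Fe apfu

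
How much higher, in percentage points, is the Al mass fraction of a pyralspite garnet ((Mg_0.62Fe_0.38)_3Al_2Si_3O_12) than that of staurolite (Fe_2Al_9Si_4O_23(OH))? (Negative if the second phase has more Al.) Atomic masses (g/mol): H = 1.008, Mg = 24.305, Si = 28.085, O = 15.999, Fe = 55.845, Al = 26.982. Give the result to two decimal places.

-16.22 percentage points

M((Mg_0.62Fe_0.38)_3Al_2Si_3O_12) = 439.078 g/mol, so wt% Al = 53.964/439.078 × 100 = 12.29%.
M(Fe_2Al_9Si_4O_23(OH)) = 851.852 g/mol, so wt% Al = 242.838/851.852 × 100 = 28.51%.
12.29 − 28.51 = -16.22 pp.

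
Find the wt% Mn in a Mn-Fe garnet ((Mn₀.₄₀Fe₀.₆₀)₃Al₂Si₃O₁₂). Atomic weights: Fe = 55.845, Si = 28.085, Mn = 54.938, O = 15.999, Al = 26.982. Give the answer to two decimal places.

M((Mn₀.₄₀Fe₀.₆₀)₃Al₂Si₃O₁₂) = 496.654 g/mol.
Mn contributes 1.20 × 54.938 = 65.926 g per mole.
65.926/496.654 = 0.1327 → 13.27%.

13.27 weight percent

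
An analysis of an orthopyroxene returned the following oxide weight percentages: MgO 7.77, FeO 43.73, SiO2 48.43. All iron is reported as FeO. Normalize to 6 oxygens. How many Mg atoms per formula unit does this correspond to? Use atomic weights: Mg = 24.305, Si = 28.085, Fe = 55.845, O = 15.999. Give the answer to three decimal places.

MgO (M=40.304): mol = 0.19278; Mg = 0.19278, O = 0.19278.
FeO (M=71.844): mol = 0.60868; Fe = 0.60868, O = 0.60868.
SiO2 (M=60.083): mol = 0.80605; Si = 0.80605, O = 1.61210.
ΣO = 2.41356; factor = 6/ΣO = 2.48595.
Mg apfu = 0.19278 × 2.48595 = 0.479.

0.479 Mg apfu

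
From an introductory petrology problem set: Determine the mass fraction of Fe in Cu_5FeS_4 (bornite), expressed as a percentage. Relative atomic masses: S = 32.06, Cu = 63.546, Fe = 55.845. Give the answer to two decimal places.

11.13 mass %

Formula mass = 5*63.546 + 1*55.845 + 4*32.06 = 501.815 g/mol, of which 55.845 g is Fe.
So Fe makes up 55.845/501.815 = 0.1113 of the mass, i.e. 11.13%.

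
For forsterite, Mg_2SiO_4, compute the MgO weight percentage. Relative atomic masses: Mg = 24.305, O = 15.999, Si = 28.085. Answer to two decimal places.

Formula mass = 140.691 g/mol.
2 Mg → 2.0000 mol MgO per formula unit; M(MgO) = 40.304, so MgO mass = 80.608 g.
80.608/140.691 × 100 = 57.29 wt%.

57.29 wt%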